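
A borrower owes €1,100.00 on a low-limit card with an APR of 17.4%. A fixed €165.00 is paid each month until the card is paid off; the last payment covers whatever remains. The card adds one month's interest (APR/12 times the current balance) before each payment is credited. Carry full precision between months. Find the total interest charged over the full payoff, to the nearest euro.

Monthly rate r = 17.4%/12 = 1.45% = 0.0145.
Payoff takes n = ⌈−ln(1 − rB₀/P)/ln(1+r)⌉ = ⌈7.062⌉ = 8 payments; the last is €10.30.
Total paid = 7·€165.00 + €10.30 = €1,165.30.
Total interest = total paid − principal = €1,165.30 − €1,100.00 = €65.30.

€65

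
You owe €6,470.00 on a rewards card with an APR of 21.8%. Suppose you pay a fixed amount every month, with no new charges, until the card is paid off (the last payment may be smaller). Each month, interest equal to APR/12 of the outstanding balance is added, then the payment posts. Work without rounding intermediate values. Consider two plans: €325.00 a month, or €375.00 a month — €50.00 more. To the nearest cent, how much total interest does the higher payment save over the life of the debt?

Monthly rate r = 21.8%/12 = 1.81667% = 0.0181667.
At €325.00/mo: n = ⌈−ln(1 − rB₀/P)/ln(1+r)⌉ = 25 payments (last €303.30); total interest = total paid − €6,470.00 = €1,633.30.
At €375.00/mo: 21 payments (last €333.24); total interest €1,363.24.
Interest saved = €1,633.30 − €1,363.24 = €270.06.

€270.06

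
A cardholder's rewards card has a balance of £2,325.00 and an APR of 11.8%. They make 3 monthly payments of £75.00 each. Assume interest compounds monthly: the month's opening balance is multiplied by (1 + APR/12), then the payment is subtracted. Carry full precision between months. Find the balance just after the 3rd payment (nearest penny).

Monthly rate r = 11.8%/12 = 0.983333% = 0.00983333.
Each month: B ← B·(1+r) − £75.00.
Month 1: interest £22.86; balance after payment £2,272.86.
Month 2: interest £22.35; balance after payment £2,220.21.
Month 3: interest £21.83; balance after payment £2,167.04.

£2,167.04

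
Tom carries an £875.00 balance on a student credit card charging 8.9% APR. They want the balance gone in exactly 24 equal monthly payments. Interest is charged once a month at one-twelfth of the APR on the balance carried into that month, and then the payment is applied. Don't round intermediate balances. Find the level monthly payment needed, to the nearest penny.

Monthly rate r = 8.9%/12 = 0.741667% = 0.00741667.
Level-payment amortization: P = B₀·r / (1 − (1+r)^(−n)) = 875.00·0.00741667 / (1 − 1.00742^(−24)).
Denominator 1 − (1+r)^(−24) = 0.162507661.
P = 6.48958 / 0.162507661 ≈ 39.93.

£39.93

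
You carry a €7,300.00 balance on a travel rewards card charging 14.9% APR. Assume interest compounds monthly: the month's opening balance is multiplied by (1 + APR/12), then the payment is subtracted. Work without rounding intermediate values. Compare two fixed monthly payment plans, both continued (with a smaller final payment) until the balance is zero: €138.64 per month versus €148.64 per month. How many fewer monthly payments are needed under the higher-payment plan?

9 fewer payments

Monthly rate r = 14.9%/12 = 1.24167% = 0.0124167.
At €138.64/mo: n = ⌈−ln(1 − rB₀/P)/ln(1+r)⌉ = 86 payments (last €132.57); total interest = total paid − €7,300.00 = €4,616.97.
At €148.64/mo: 77 payments (last €39.41); total interest €4,036.05.
Payments saved = 86 − 77 = 9.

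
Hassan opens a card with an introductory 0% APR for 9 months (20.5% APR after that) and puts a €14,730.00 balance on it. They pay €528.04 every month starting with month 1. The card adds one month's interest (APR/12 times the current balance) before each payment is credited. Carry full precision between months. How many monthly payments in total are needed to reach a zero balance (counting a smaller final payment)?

Promo months 1–9 at r₀ = 0%/12 = 0; months 10+ at r₁ = 20.5%/12 = 0.0170833.
After month 9 (no interest yet): B = €14,730.00 − 9·€528.04 = €9,977.64.
Then at r₁ with €528.04/mo: n₂ = −ln(1 − r₁·B/P)/ln(1+r₁) ≈ 23.01 → 24 more payments.

33 payments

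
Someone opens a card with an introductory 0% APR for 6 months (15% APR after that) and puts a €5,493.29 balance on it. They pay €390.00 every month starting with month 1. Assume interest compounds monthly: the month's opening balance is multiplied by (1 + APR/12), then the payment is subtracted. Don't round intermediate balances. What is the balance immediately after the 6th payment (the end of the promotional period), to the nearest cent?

€3,153.29

Promo months 1–6 at r₀ = 0%/12 = 0; months 7+ at r₁ = 15%/12 = 0.0125.
After month 6 (no interest yet): B = €5,493.29 − 6·€390.00 = €3,153.29.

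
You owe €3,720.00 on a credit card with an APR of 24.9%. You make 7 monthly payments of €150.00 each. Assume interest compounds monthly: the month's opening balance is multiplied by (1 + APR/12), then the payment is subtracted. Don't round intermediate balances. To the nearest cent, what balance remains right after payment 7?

Monthly rate r = 24.9%/12 = 2.075% = 0.02075.
Each month: B ← B·(1+r) − €150.00.
Month 1: interest €77.19; balance after payment €3,647.19.
Month 2: interest €75.68; balance after payment €3,572.87.
Month 3: interest €74.14; balance after payment €3,497.01.
Month 4: interest €72.56; balance after payment €3,419.57.
Month 5: interest €70.96; balance after payment €3,340.53.
Month 6: interest €69.32; balance after payment €3,259.84.
Month 7: interest €67.64; balance after payment €3,177.48.

€3,177.48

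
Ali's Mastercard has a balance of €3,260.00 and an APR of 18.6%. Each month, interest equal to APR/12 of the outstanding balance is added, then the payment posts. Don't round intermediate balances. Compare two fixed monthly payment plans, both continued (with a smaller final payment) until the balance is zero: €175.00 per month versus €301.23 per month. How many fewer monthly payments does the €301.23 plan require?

11 fewer payments

Monthly rate r = 18.6%/12 = 1.55% = 0.0155.
At €175.00/mo: n = ⌈−ln(1 − rB₀/P)/ln(1+r)⌉ = 23 payments (last €26.76); total interest = total paid − €3,260.00 = €616.76.
At €301.23/mo: 12 payments (last €282.64); total interest €336.17.
Payments saved = 23 − 12 = 11.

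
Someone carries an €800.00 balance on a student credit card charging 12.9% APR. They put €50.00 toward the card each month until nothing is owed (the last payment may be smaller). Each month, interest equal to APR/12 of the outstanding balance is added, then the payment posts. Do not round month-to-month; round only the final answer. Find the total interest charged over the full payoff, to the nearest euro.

€83

Monthly rate r = 12.9%/12 = 1.075% = 0.01075.
Payoff takes n = ⌈−ln(1 − rB₀/P)/ln(1+r)⌉ = ⌈17.652⌉ = 18 payments; the last is €32.64.
Total paid = 17·€50.00 + €32.64 = €882.64.
Total interest = total paid − principal = €882.64 − €800.00 = €82.64.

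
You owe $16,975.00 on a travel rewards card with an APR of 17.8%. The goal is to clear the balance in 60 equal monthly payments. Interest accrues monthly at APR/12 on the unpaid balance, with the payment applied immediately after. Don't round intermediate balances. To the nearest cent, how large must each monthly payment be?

$429.21

Monthly rate r = 17.8%/12 = 1.48333% = 0.0148333.
Level-payment amortization: P = B₀·r / (1 − (1+r)^(−n)) = 16975.00·0.0148333 / (1 − 1.01483^(−60)).
Denominator 1 − (1+r)^(−60) = 0.586651297.
P = 251.796 / 0.586651297 ≈ 429.21.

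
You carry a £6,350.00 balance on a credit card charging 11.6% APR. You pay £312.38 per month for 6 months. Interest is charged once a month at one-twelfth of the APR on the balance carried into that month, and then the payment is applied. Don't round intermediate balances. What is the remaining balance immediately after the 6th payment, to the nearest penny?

Monthly rate r = 11.6%/12 = 0.966667% = 0.00966667.
Each month: B ← B·(1+r) − £312.38.
Month 1: interest £61.38; balance after payment £6,099.00.
Month 2: interest £58.96; balance after payment £5,845.58.
Month 3: interest £56.51; balance after payment £5,589.71.
Month 4: interest £54.03; balance after payment £5,331.36.
Month 5: interest £51.54; balance after payment £5,070.52.
Month 6: interest £49.02; balance after payment £4,807.15.

£4,807.15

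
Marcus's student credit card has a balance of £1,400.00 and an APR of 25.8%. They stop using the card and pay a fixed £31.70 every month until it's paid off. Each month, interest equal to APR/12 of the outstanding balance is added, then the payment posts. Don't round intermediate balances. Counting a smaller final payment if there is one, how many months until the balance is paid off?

141 payments

Monthly rate r = 25.8%/12 = 2.15% = 0.0215.
Recurrence: B ← B·(1+r) − £31.70.
Month 1: interest £30.10; balance after payment £1,398.40.
Month 2: interest £30.07; balance after payment £1,396.77.
Closed form: n = −ln(1 − rB₀/P)/ln(1+r) = −ln(0.050473)/ln(1.0215) ≈ 140.386, so the balance reaches zero during payment 141.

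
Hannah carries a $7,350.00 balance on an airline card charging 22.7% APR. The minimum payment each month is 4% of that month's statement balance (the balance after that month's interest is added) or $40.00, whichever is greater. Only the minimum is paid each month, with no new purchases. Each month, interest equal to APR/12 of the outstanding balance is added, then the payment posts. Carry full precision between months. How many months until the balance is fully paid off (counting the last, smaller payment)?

Monthly rate r = 22.7%/12 = 1.89167% = 0.0189167.
While 4% of the post-interest balance exceeds $40.00, each month B ← (B·(1+r))·(1 − 0.04), i.e. B shrinks by the factor (1+r)·0.96 = 0.97816.
This holds for months 1–92. Entering month 93 the balance is $963.82; 4% of the post-interest balance is now below $40.00, so the flat $40.00 minimum applies from here.
From month 93 a fixed $40.00 at rate r clears $963.82 in 33 more payments. Total: 92 + 33 = 125 months.

125 months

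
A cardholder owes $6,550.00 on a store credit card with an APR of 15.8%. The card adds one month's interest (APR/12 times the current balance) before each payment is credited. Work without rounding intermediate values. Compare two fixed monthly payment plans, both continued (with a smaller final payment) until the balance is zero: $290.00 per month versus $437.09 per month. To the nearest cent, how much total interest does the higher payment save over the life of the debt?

$480.33

Monthly rate r = 15.8%/12 = 1.31667% = 0.0131667.
At $290.00/mo: n = ⌈−ln(1 − rB₀/P)/ln(1+r)⌉ = 27 payments (last $284.85); total interest = total paid − $6,550.00 = $1,274.85.
At $437.09/mo: 17 payments (last $351.08); total interest $794.52.
Interest saved = $1,274.85 − $794.52 = $480.33.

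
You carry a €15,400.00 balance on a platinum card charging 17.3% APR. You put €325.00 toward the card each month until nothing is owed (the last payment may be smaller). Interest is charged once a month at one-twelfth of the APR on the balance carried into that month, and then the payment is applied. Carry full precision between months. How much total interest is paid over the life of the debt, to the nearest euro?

Monthly rate r = 17.3%/12 = 1.44167% = 0.0144167.
Payoff takes n = ⌈−ln(1 − rB₀/P)/ln(1+r)⌉ = ⌈80.291⌉ = 81 payments; the last is €94.92.
Total paid = 80·€325.00 + €94.92 = €26,094.92.
Total interest = total paid − principal = €26,094.92 − €15,400.00 = €10,694.92.

€10,695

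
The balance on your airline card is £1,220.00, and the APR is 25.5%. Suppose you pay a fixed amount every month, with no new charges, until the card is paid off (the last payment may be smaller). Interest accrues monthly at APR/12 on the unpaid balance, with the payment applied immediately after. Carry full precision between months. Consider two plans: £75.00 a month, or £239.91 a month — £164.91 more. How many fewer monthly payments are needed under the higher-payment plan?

Monthly rate r = 25.5%/12 = 2.125% = 0.02125.
At £75.00/mo: n = ⌈−ln(1 − rB₀/P)/ln(1+r)⌉ = 21 payments (last £12.92); total interest = total paid − £1,220.00 = £292.92.
At £239.91/mo: 6 payments (last £105.83); total interest £85.38.
Payments saved = 21 − 6 = 15.

15 fewer payments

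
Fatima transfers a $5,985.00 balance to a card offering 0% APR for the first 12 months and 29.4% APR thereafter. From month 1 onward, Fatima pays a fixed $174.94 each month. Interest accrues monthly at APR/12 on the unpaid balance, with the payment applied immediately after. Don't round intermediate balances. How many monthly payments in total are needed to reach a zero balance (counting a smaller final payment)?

45 months

Promo months 1–12 at r₀ = 0%/12 = 0; months 13+ at r₁ = 29.4%/12 = 0.0245.
After month 12 (no interest yet): B = $5,985.00 − 12·$174.94 = $3,885.72.
Then at r₁ with $174.94/mo: n₂ = −ln(1 − r₁·B/P)/ln(1+r₁) ≈ 32.46 → 33 more payments.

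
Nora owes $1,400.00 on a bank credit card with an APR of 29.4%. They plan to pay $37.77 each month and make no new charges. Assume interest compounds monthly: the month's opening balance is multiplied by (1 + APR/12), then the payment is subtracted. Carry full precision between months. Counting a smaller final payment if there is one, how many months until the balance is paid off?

Monthly rate r = 29.4%/12 = 2.45% = 0.0245.
Recurrence: B ← B·(1+r) − $37.77.
Month 1: interest $34.30; balance after payment $1,396.53.
Month 2: interest $34.21; balance after payment $1,392.97.
Closed form: n = −ln(1 − rB₀/P)/ln(1+r) = −ln(0.091872)/ln(1.0245) ≈ 98.632, so the balance reaches zero during payment 99.

99 months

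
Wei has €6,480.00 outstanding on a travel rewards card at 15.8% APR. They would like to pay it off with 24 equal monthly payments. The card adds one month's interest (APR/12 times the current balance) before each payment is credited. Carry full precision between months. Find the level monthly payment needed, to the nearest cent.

€316.66

Monthly rate r = 15.8%/12 = 1.31667% = 0.0131667.
Level-payment amortization: P = B₀·r / (1 − (1+r)^(−n)) = 6480.00·0.0131667 / (1 − 1.01317^(−24)).
Denominator 1 − (1+r)^(−24) = 0.269435495.
P = 85.32 / 0.269435495 ≈ 316.66.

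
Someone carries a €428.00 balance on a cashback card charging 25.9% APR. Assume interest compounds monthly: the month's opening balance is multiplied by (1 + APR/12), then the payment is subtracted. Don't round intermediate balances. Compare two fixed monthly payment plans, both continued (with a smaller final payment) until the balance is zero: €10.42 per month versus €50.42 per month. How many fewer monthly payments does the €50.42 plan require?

Monthly rate r = 25.9%/12 = 2.15833% = 0.0215833.
At €10.42/mo: n = ⌈−ln(1 − rB₀/P)/ln(1+r)⌉ = 102 payments (last €9.53); total interest = total paid − €428.00 = €633.95.
At €50.42/mo: 10 payments (last €24.21); total interest €49.99.
Payments saved = 102 − 10 = 92.

92 fewer payments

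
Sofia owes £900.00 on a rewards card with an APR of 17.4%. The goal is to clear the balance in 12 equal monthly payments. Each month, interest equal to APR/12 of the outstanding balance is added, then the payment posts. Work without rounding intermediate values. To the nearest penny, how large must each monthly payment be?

Monthly rate r = 17.4%/12 = 1.45% = 0.0145.
Level-payment amortization: P = B₀·r / (1 − (1+r)^(−n)) = 900.00·0.0145 / (1 − 1.0145^(−12)).
Denominator 1 − (1+r)^(−12) = 0.158652548.
P = 13.05 / 0.158652548 ≈ 82.26.

£82.26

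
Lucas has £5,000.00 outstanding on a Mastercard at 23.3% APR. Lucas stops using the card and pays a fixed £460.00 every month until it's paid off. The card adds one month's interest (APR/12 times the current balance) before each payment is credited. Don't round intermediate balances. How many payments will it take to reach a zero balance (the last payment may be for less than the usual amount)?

Monthly rate r = 23.3%/12 = 1.94167% = 0.0194167.
Recurrence: B ← B·(1+r) − £460.00.
Month 1: interest £97.08; balance after payment £4,637.08.
Month 2: interest £90.04; balance after payment £4,267.12.
Closed form: n = −ln(1 − rB₀/P)/ln(1+r) = −ln(0.78895)/ln(1.01942) ≈ 12.327, so the balance reaches zero during payment 13.

13 months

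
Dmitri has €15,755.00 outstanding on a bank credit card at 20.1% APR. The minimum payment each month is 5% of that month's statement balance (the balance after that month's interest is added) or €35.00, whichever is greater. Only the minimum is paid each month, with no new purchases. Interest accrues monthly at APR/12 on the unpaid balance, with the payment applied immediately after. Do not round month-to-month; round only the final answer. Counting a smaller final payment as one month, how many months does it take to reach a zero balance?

Monthly rate r = 20.1%/12 = 1.675% = 0.01675.
While 5% of the post-interest balance exceeds €35.00, each month B ← (B·(1+r))·(1 − 0.05), i.e. B shrinks by the factor (1+r)·0.95 = 0.96591.
This holds for months 1–91. Entering month 92 the balance is €671.05; 5% of the post-interest balance is now below €35.00, so the flat €35.00 minimum applies from here.
From month 92 a fixed €35.00 at rate r clears €671.05 in 24 more payments. Total: 91 + 24 = 115 months.

115 months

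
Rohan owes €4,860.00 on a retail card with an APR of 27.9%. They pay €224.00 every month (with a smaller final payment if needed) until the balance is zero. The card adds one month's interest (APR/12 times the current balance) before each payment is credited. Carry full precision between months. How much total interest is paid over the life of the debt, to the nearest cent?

€1,983.01

Monthly rate r = 27.9%/12 = 2.325% = 0.02325.
Payoff takes n = ⌈−ln(1 − rB₀/P)/ln(1+r)⌉ = ⌈30.546⌉ = 31 payments; the last is €123.01.
Total paid = 30·€224.00 + €123.01 = €6,843.01.
Total interest = total paid − principal = €6,843.01 − €4,860.00 = €1,983.01.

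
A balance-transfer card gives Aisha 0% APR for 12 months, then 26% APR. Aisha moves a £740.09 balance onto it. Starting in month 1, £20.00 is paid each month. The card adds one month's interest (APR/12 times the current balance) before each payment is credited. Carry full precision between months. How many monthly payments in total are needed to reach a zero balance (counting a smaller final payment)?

Promo months 1–12 at r₀ = 0%/12 = 0; months 13+ at r₁ = 26%/12 = 0.0216667.
After month 12 (no interest yet): B = £740.09 − 12·£20.00 = £500.09.
Then at r₁ with £20.00/mo: n₂ = −ln(1 − r₁·B/P)/ln(1+r₁) ≈ 36.41 → 37 more payments.

49 payments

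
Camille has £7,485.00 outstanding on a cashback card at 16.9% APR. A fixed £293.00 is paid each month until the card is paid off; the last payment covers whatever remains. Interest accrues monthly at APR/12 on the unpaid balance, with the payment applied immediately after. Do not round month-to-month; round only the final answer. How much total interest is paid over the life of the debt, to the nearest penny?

£1,857.92

Monthly rate r = 16.9%/12 = 1.40833% = 0.0140833.
Payoff takes n = ⌈−ln(1 − rB₀/P)/ln(1+r)⌉ = ⌈31.886⌉ = 32 payments; the last is £259.92.
Total paid = 31·£293.00 + £259.92 = £9,342.92.
Total interest = total paid − principal = £9,342.92 − £7,485.00 = £1,857.92.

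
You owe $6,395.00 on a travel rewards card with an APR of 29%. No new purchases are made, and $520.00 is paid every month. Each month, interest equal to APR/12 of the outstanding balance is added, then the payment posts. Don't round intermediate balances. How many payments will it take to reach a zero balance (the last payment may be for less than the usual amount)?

15 payments

Monthly rate r = 29%/12 = 2.41667% = 0.0241667.
Recurrence: B ← B·(1+r) − $520.00.
Month 1: interest $154.55; balance after payment $6,029.55.
Month 2: interest $145.71; balance after payment $5,655.26.
Closed form: n = −ln(1 − rB₀/P)/ln(1+r) = −ln(0.7028)/ln(1.02417) ≈ 14.770, so the balance reaches zero during payment 15.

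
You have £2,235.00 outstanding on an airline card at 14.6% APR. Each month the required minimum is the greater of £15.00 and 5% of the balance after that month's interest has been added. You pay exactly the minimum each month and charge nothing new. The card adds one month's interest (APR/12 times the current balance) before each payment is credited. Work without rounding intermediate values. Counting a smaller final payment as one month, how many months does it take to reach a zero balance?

Monthly rate r = 14.6%/12 = 1.21667% = 0.0121667.
While 5% of the post-interest balance exceeds £15.00, each month B ← (B·(1+r))·(1 − 0.05), i.e. B shrinks by the factor (1+r)·0.95 = 0.96156.
This holds for months 1–52. Entering month 53 the balance is £291.08; 5% of the post-interest balance is now below £15.00, so the flat £15.00 minimum applies from here.
From month 53 a fixed £15.00 at rate r clears £291.08 in 23 more payments. Total: 52 + 23 = 75 months.

75 months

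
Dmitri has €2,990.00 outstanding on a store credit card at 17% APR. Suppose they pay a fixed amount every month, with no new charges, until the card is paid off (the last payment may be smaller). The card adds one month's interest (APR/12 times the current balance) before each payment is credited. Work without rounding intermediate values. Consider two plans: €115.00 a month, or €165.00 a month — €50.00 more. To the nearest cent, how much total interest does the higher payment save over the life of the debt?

Monthly rate r = 17%/12 = 1.41667% = 0.0141667.
At €115.00/mo: n = ⌈−ln(1 − rB₀/P)/ln(1+r)⌉ = 33 payments (last €75.73); total interest = total paid − €2,990.00 = €765.73.
At €165.00/mo: 22 payments (last €14.95); total interest €489.95.
Interest saved = €765.73 − €489.95 = €275.78.

€275.78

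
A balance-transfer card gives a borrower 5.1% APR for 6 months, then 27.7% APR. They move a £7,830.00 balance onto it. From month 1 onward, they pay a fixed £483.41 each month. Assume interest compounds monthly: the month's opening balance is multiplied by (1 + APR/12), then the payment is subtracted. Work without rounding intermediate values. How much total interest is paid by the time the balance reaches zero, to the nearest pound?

Promo months 1–6 at r₀ = 5.1%/12 = 0.00425; months 7+ at r₁ = 27.7%/12 = 0.0230833.
After month 6: iterate B ← B·(1+r₀) − £483.41 for 6 months → £5,100.35.
Then at r₁ with £483.41/mo: n₂ = −ln(1 − r₁·B/P)/ln(1+r₁) ≈ 12.23 → 13 more payments.
Total paid = 18·£483.41 + £112.47 = £8,813.85; interest = £8,813.85 − £7,830.00 = £983.85.

£984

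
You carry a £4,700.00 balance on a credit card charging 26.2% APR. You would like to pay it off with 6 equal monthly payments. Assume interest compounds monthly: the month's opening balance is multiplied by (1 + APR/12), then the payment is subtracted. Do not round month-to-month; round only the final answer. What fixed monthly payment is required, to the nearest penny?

£844.27

Monthly rate r = 26.2%/12 = 2.18333% = 0.0218333.
Level-payment amortization: P = B₀·r / (1 − (1+r)^(−n)) = 4700.00·0.0218333 / (1 − 1.02183^(−6)).
Denominator 1 − (1+r)^(−6) = 0.121544825.
P = 102.617 / 0.121544825 ≈ 844.27.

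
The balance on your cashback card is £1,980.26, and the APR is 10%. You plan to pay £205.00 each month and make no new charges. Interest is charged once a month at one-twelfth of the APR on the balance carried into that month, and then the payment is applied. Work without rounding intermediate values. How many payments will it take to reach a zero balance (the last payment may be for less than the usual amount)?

11 months

Monthly rate r = 10%/12 = 0.833333% = 0.00833333.
Recurrence: B ← B·(1+r) − £205.00.
Month 1: interest £16.50; balance after payment £1,791.76.
Month 2: interest £14.93; balance after payment £1,601.69.
Closed form: n = −ln(1 − rB₀/P)/ln(1+r) = −ln(0.9195)/ln(1.00833) ≈ 10.113, so the balance reaches zero during payment 11.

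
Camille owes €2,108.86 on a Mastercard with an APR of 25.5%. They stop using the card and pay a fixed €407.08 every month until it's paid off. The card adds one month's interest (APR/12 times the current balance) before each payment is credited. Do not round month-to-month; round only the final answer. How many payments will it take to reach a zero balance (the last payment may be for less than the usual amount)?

Monthly rate r = 25.5%/12 = 2.125% = 0.02125.
Recurrence: B ← B·(1+r) − €407.08.
Month 1: interest €44.81; balance after payment €1,746.59.
Month 2: interest €37.12; balance after payment €1,376.63.
Month 3: interest €29.25; balance after payment €998.80.
Month 4: interest €21.22; balance after payment €612.95.
Month 5: interest €13.03; balance after payment €218.89.
Month 6: interest €4.65; balance after payment €0.00.

6 months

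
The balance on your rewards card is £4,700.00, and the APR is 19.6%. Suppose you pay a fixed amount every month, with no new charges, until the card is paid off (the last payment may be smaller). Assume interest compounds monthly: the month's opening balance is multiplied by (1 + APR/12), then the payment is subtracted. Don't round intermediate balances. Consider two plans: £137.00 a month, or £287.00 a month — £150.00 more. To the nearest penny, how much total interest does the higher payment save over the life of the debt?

£1,434.75

Monthly rate r = 19.6%/12 = 1.63333% = 0.0163333.
At £137.00/mo: n = ⌈−ln(1 − rB₀/P)/ln(1+r)⌉ = 51 payments (last £99.04); total interest = total paid − £4,700.00 = £2,249.04.
At £287.00/mo: 20 payments (last £61.29); total interest £814.29.
Interest saved = £2,249.04 − £814.29 = £1,434.75.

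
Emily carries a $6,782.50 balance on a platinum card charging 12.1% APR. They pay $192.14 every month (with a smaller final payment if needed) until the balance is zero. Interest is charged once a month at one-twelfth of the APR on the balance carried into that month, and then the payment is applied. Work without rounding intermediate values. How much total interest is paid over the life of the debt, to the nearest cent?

Monthly rate r = 12.1%/12 = 1.00833% = 0.0100833.
Payoff takes n = ⌈−ln(1 − rB₀/P)/ln(1+r)⌉ = ⌈43.852⌉ = 44 payments; the last is $163.88.
Total paid = 43·$192.14 + $163.88 = $8,425.90.
Total interest = total paid − principal = $8,425.90 − $6,782.50 = $1,643.40.

$1,643.40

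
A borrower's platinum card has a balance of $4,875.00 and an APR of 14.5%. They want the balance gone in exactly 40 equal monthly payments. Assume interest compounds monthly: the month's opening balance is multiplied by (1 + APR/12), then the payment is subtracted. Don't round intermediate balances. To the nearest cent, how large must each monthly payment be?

$154.41

Monthly rate r = 14.5%/12 = 1.20833% = 0.0120833.
Level-payment amortization: P = B₀·r / (1 − (1+r)^(−n)) = 4875.00·0.0120833 / (1 − 1.01208^(−40)).
Denominator 1 − (1+r)^(−40) = 0.381486652.
P = 58.9062 / 0.381486652 ≈ 154.41.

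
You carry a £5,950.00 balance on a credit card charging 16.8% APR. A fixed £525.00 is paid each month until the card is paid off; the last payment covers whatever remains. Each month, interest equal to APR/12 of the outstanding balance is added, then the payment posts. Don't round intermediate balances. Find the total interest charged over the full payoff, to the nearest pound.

£575

Monthly rate r = 16.8%/12 = 1.4% = 0.014.
Payoff takes n = ⌈−ln(1 − rB₀/P)/ln(1+r)⌉ = ⌈12.427⌉ = 13 payments; the last is £224.91.
Total paid = 12·£525.00 + £224.91 = £6,524.91.
Total interest = total paid − principal = £6,524.91 − £5,950.00 = £574.91.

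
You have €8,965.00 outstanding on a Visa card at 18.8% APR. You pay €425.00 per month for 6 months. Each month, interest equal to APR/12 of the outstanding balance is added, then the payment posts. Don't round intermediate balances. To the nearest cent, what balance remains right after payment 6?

Monthly rate r = 18.8%/12 = 1.56667% = 0.0156667.
Each month: B ← B·(1+r) − €425.00.
Month 1: interest €140.45; balance after payment €8,680.45.
Month 2: interest €135.99; balance after payment €8,391.45.
Month 3: interest €131.47; balance after payment €8,097.91.
Month 4: interest €126.87; balance after payment €7,799.78.
Month 5: interest €122.20; balance after payment €7,496.98.
Month 6: interest €117.45; balance after payment €7,189.43.

€7,189.43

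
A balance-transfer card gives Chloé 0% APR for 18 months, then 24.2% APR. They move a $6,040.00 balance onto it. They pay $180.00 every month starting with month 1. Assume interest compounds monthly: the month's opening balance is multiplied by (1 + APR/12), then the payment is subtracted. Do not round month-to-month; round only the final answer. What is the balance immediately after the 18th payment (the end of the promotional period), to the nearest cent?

$2,800.00

Promo months 1–18 at r₀ = 0%/12 = 0; months 19+ at r₁ = 24.2%/12 = 0.0201667.
After month 18 (no interest yet): B = $6,040.00 − 18·$180.00 = $2,800.00.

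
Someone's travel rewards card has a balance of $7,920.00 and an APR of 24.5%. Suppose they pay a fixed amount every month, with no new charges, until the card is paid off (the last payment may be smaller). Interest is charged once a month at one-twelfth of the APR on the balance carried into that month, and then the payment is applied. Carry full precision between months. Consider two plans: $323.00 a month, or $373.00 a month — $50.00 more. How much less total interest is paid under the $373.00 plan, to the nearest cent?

$609.48

Monthly rate r = 24.5%/12 = 2.04167% = 0.0204167.
At $323.00/mo: n = ⌈−ln(1 − rB₀/P)/ln(1+r)⌉ = 35 payments (last $115.99); total interest = total paid − $7,920.00 = $3,177.99.
At $373.00/mo: 29 payments (last $44.51); total interest $2,568.51.
Interest saved = $3,177.99 − $2,568.51 = $609.48.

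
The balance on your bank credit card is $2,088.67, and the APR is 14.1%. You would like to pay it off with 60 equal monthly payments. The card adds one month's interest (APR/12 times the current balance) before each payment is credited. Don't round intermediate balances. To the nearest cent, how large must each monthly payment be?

Monthly rate r = 14.1%/12 = 1.175% = 0.01175.
Level-payment amortization: P = B₀·r / (1 − (1+r)^(−n)) = 2088.67·0.01175 / (1 − 1.01175^(−60)).
Denominator 1 − (1+r)^(−60) = 0.503856603.
P = 24.5419 / 0.503856603 ≈ 48.71.

$48.71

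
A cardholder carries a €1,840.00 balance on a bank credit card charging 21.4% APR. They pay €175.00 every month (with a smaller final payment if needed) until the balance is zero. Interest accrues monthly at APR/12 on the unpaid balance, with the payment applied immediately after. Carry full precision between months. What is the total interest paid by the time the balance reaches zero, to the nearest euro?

€216

Monthly rate r = 21.4%/12 = 1.78333% = 0.0178333.
Payoff takes n = ⌈−ln(1 − rB₀/P)/ln(1+r)⌉ = ⌈11.747⌉ = 12 payments; the last is €131.05.
Total paid = 11·€175.00 + €131.05 = €2,056.05.
Total interest = total paid − principal = €2,056.05 − €1,840.00 = €216.05.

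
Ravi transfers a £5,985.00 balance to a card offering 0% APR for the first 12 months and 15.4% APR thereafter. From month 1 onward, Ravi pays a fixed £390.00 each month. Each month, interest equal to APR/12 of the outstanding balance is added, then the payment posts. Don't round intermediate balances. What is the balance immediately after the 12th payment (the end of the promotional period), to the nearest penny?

Promo months 1–12 at r₀ = 0%/12 = 0; months 13+ at r₁ = 15.4%/12 = 0.0128333.
After month 12 (no interest yet): B = £5,985.00 − 12·£390.00 = £1,305.00.

£1,305.00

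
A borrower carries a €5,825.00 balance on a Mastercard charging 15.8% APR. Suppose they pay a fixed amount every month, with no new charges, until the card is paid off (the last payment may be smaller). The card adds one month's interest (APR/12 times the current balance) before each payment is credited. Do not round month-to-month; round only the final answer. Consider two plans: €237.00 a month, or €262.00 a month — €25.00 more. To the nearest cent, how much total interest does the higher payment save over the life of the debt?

Monthly rate r = 15.8%/12 = 1.31667% = 0.0131667.
At €237.00/mo: n = ⌈−ln(1 − rB₀/P)/ln(1+r)⌉ = 30 payments (last €211.15); total interest = total paid − €5,825.00 = €1,259.15.
At €262.00/mo: 27 payments (last €125.54); total interest €1,112.54.
Interest saved = €1,259.15 − €1,112.54 = €146.61.

€146.61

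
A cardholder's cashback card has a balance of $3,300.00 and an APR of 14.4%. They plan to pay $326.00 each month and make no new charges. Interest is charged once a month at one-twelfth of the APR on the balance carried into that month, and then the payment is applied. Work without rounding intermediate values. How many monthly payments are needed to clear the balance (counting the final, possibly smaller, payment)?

Monthly rate r = 14.4%/12 = 1.2% = 0.012.
Recurrence: B ← B·(1+r) − $326.00.
Month 1: interest $39.60; balance after payment $3,013.60.
Month 2: interest $36.16; balance after payment $2,723.76.
Closed form: n = −ln(1 − rB₀/P)/ln(1+r) = −ln(0.87853)/ln(1.012) ≈ 10.857, so the balance reaches zero during payment 11.

11 payments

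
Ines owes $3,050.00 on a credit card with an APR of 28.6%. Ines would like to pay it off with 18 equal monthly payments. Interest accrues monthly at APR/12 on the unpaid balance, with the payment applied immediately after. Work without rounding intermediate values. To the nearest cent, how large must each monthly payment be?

$210.36

Monthly rate r = 28.6%/12 = 2.38333% = 0.0238333.
Level-payment amortization: P = B₀·r / (1 − (1+r)^(−n)) = 3050.00·0.0238333 / (1 − 1.02383^(−18)).
Denominator 1 − (1+r)^(−18) = 0.345554884.
P = 72.6917 / 0.345554884 ≈ 210.36.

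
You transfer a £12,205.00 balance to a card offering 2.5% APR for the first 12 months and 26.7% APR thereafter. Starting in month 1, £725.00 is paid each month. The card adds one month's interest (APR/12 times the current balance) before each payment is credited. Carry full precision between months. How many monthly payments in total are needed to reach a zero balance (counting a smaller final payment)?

Promo months 1–12 at r₀ = 2.5%/12 = 0.00208333; months 13+ at r₁ = 26.7%/12 = 0.02225.
After month 12: iterate B ← B·(1+r₀) − £725.00 for 12 months → £3,713.26.
Then at r₁ with £725.00/mo: n₂ = −ln(1 − r₁·B/P)/ln(1+r₁) ≈ 5.50 → 6 more payments.

18 months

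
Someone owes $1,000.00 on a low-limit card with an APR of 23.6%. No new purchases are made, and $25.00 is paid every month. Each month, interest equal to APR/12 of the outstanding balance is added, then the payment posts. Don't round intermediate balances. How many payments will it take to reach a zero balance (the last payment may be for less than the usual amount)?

80 months

Monthly rate r = 23.6%/12 = 1.96667% = 0.0196667.
Recurrence: B ← B·(1+r) − $25.00.
Month 1: interest $19.67; balance after payment $994.67.
Month 2: interest $19.56; balance after payment $989.23.
Closed form: n = −ln(1 − rB₀/P)/ln(1+r) = −ln(0.21333)/ln(1.01967) ≈ 79.324, so the balance reaches zero during payment 80.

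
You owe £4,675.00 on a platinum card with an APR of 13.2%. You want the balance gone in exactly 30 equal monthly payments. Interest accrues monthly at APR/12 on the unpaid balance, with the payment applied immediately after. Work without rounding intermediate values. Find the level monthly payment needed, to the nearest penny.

£183.81

Monthly rate r = 13.2%/12 = 1.1% = 0.011.
Level-payment amortization: P = B₀·r / (1 − (1+r)^(−n)) = 4675.00·0.011 / (1 − 1.011^(−30)).
Denominator 1 − (1+r)^(−30) = 0.279779743.
P = 51.425 / 0.279779743 ≈ 183.81.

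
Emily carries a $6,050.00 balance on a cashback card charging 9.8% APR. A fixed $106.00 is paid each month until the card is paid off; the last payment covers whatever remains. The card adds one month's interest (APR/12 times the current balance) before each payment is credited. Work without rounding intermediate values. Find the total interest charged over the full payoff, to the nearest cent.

Monthly rate r = 9.8%/12 = 0.816667% = 0.00816667.
Payoff takes n = ⌈−ln(1 − rB₀/P)/ln(1+r)⌉ = ⌈77.160⌉ = 78 payments; the last is $16.97.
Total paid = 77·$106.00 + $16.97 = $8,178.97.
Total interest = total paid − principal = $8,178.97 − $6,050.00 = $2,128.97.

$2,128.97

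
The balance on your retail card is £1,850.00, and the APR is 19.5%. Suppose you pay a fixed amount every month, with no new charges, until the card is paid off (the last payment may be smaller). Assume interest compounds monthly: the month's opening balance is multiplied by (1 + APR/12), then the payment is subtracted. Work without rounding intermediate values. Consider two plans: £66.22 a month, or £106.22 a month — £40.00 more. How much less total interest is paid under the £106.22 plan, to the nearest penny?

£293.33

Monthly rate r = 19.5%/12 = 1.625% = 0.01625.
At £66.22/mo: n = ⌈−ln(1 − rB₀/P)/ln(1+r)⌉ = 38 payments (last £35.80); total interest = total paid − £1,850.00 = £635.94.
At £106.22/mo: 21 payments (last £68.21); total interest £342.61.
Interest saved = £635.94 − £342.61 = £293.33.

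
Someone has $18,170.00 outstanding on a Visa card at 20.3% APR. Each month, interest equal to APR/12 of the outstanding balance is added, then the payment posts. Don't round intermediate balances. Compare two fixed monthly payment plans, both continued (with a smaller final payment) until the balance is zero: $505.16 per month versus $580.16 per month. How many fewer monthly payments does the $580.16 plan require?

Monthly rate r = 20.3%/12 = 1.69167% = 0.0169167.
At $505.16/mo: n = ⌈−ln(1 − rB₀/P)/ln(1+r)⌉ = 56 payments (last $454.03); total interest = total paid − $18,170.00 = $10,067.83.
At $580.16/mo: 45 payments (last $571.25); total interest $7,928.29.
Payments saved = 56 − 45 = 11.

11 fewer payments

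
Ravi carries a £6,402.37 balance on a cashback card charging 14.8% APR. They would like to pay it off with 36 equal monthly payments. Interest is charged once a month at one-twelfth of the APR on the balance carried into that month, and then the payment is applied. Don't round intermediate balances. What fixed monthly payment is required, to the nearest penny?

£221.31

Monthly rate r = 14.8%/12 = 1.23333% = 0.0123333.
Level-payment amortization: P = B₀·r / (1 − (1+r)^(−n)) = 6402.37·0.0123333 / (1 − 1.01233^(−36)).
Denominator 1 − (1+r)^(−36) = 0.356790188.
P = 78.9626 / 0.356790188 ≈ 221.31.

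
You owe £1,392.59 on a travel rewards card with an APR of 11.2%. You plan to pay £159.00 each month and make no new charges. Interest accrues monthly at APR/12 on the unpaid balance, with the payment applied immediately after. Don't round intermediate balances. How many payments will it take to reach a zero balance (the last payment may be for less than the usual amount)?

Monthly rate r = 11.2%/12 = 0.933333% = 0.00933333.
Recurrence: B ← B·(1+r) − £159.00.
Month 1: interest £13.00; balance after payment £1,246.59.
Month 2: interest £11.63; balance after payment £1,099.22.
Closed form: n = −ln(1 − rB₀/P)/ln(1+r) = −ln(0.91825)/ln(1.00933) ≈ 9.180, so the balance reaches zero during payment 10.

10 payments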